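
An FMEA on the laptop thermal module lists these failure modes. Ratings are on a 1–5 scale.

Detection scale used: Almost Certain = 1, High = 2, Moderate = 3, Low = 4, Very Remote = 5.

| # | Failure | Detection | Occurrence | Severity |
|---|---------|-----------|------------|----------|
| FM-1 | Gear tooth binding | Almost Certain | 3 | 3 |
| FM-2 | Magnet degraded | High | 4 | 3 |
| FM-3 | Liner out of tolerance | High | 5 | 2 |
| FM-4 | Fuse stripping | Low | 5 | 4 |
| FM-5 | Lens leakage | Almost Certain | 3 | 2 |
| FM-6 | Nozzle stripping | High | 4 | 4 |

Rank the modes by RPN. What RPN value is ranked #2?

32

RPN = Severity × Occurrence × Detection:
  FM-1: 3 × 3 × 1 = 9
  FM-2: 3 × 4 × 2 = 24
  FM-3: 2 × 5 × 2 = 20
  FM-4: 4 × 5 × 4 = 80
  FM-5: 2 × 3 × 1 = 6
  FM-6: 4 × 4 × 2 = 32
Sorted descending: 80, 32, 24, 20, 9, 6.
The second-highest RPN is 32 (FM-6).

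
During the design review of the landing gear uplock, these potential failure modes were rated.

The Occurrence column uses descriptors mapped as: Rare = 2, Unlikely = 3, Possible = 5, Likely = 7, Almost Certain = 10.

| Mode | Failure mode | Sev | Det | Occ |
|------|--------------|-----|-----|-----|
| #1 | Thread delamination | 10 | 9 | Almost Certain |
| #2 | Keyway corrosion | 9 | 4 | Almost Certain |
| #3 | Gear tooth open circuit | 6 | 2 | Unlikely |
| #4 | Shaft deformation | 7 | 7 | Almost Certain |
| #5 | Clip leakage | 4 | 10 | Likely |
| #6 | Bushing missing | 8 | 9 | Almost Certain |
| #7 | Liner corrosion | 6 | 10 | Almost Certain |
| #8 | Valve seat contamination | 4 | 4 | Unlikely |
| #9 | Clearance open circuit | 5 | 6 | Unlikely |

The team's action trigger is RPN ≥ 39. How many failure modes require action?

RPN = Severity × Occurrence × Detection:
  #1: 10 × 10 × 9 = 900
  #2: 9 × 10 × 4 = 360
  #3: 6 × 3 × 2 = 36
  #4: 7 × 10 × 7 = 490
  #5: 4 × 7 × 10 = 280
  #6: 8 × 10 × 9 = 720
  #7: 6 × 10 × 10 = 600
  #8: 4 × 3 × 4 = 48
  #9: 5 × 3 × 6 = 90
Modes with RPN ≥ 39: #1 (900), #2 (360), #4 (490), #5 (280), #6 (720), #7 (600), #8 (48), #9 (90) → 8.

8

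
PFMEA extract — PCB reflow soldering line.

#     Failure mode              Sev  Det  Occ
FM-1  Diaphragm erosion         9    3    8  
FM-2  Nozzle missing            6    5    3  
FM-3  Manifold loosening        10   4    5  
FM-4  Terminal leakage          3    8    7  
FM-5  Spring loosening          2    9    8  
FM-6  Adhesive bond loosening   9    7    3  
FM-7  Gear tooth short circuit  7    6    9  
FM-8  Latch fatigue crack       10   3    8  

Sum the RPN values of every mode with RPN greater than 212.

834

RPN = Severity × Occurrence × Detection:
  FM-1: 9 × 8 × 3 = 216
  FM-2: 6 × 3 × 5 = 90
  FM-3: 10 × 5 × 4 = 200
  FM-4: 3 × 7 × 8 = 168
  FM-5: 2 × 8 × 9 = 144
  FM-6: 9 × 3 × 7 = 189
  FM-7: 7 × 9 × 6 = 378
  FM-8: 10 × 8 × 3 = 240
RPN > 212: FM-1 (216), FM-7 (378), FM-8 (240).
Sum: 216 + 378 + 240 = 834.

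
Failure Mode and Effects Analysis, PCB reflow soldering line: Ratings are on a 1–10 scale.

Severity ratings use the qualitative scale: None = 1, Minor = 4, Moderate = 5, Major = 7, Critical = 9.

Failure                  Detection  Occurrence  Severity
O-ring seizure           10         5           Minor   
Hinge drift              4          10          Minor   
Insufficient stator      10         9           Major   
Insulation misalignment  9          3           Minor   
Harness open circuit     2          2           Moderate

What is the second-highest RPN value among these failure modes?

RPN = Severity × Occurrence × Detection:
  O-ring seizure: 4 × 5 × 10 = 200
  Hinge drift: 4 × 10 × 4 = 160
  Insufficient stator: 7 × 9 × 10 = 630
  Insulation misalignment: 4 × 3 × 9 = 108
  Harness open circuit: 5 × 2 × 2 = 20
Sorted descending: 630, 200, 160, 108, 20.
The second-highest RPN is 200 (O-ring seizure).

200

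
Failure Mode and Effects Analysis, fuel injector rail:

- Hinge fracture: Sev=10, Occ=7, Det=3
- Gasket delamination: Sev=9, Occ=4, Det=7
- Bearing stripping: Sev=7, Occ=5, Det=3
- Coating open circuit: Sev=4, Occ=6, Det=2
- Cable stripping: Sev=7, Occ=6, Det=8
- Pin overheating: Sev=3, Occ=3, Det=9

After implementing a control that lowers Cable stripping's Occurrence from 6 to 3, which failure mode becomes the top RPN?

Gasket delamination

RPN = Severity × Occurrence × Detection:
  Hinge fracture: 10 × 7 × 3 = 210
  Gasket delamination: 9 × 4 × 7 = 252
  Bearing stripping: 7 × 5 × 3 = 105
  Coating open circuit: 4 × 6 × 2 = 48
  Cable stripping: 7 × 6 × 8 = 336
  Pin overheating: 3 × 3 × 9 = 81
After action: Cable stripping → 7 × 3 × 8 = 168.
Revised RPNs: Gasket delamination=252, Hinge fracture=210, Cable stripping=168, Bearing stripping=105, Pin overheating=81, Coating open circuit=48.
Highest is now Gasket delamination (252).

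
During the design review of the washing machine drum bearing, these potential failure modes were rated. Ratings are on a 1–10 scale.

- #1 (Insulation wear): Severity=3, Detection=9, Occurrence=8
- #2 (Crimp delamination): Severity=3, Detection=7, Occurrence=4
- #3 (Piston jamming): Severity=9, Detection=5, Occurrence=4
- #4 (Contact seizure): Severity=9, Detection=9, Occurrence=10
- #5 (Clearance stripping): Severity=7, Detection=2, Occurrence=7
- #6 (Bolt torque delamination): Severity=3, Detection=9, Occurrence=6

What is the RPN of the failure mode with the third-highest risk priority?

180

RPN = Severity × Occurrence × Detection:
  #1: 3 × 8 × 9 = 216
  #2: 3 × 4 × 7 = 84
  #3: 9 × 4 × 5 = 180
  #4: 9 × 10 × 9 = 810
  #5: 7 × 7 × 2 = 98
  #6: 3 × 6 × 9 = 162
Sorted descending: 810, 216, 180, 162, 98, 84.
The third-highest RPN is 180 (#3).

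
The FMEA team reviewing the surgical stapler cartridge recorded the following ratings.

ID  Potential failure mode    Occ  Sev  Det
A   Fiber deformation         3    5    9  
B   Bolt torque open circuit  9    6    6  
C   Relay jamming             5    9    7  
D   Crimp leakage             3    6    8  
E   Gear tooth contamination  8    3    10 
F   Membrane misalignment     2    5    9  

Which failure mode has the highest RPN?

RPN = Severity × Occurrence × Detection:
  A: 5 × 3 × 9 = 135
  B: 6 × 9 × 6 = 324
  C: 9 × 5 × 7 = 315
  D: 6 × 3 × 8 = 144
  E: 3 × 8 × 10 = 240
  F: 5 × 2 × 9 = 90
Highest RPN is 324 → B.

B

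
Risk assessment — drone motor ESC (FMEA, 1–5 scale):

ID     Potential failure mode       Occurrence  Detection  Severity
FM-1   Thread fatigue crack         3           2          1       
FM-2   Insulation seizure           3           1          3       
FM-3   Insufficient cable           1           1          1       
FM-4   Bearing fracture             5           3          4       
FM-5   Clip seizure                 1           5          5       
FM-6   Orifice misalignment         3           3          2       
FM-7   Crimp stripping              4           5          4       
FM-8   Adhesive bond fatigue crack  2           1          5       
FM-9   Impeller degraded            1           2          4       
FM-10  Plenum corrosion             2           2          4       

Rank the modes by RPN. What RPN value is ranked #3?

RPN = Severity × Occurrence × Detection:
  FM-1: 1 × 3 × 2 = 6
  FM-2: 3 × 3 × 1 = 9
  FM-3: 1 × 1 × 1 = 1
  FM-4: 4 × 5 × 3 = 60
  FM-5: 5 × 1 × 5 = 25
  FM-6: 2 × 3 × 3 = 18
  FM-7: 4 × 4 × 5 = 80
  FM-8: 5 × 2 × 1 = 10
  FM-9: 4 × 1 × 2 = 8
  FM-10: 4 × 2 × 2 = 16
Sorted descending: 80, 60, 25, 18, 16, 10, 9, 8, 6, 1.
The third-highest RPN is 25 (FM-5).

25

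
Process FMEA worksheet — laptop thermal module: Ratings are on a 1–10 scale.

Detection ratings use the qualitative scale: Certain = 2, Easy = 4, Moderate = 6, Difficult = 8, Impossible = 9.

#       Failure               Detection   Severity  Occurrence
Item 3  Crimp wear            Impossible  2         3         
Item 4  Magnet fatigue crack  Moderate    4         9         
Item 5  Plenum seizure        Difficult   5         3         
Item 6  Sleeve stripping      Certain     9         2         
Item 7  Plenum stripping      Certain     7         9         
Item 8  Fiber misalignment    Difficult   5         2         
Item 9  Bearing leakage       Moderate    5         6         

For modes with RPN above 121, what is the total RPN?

RPN = Severity × Occurrence × Detection:
  Item 3: 2 × 3 × 9 = 54
  Item 4: 4 × 9 × 6 = 216
  Item 5: 5 × 3 × 8 = 120
  Item 6: 9 × 2 × 2 = 36
  Item 7: 7 × 9 × 2 = 126
  Item 8: 5 × 2 × 8 = 80
  Item 9: 5 × 6 × 6 = 180
RPN > 121: Item 4 (216), Item 7 (126), Item 9 (180).
Sum: 216 + 126 + 180 = 522.

522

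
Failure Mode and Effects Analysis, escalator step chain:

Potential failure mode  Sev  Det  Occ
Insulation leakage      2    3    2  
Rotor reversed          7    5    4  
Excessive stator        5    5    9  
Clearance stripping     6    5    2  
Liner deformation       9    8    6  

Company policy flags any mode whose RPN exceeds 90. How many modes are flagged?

3

RPN = Severity × Occurrence × Detection:
  Insulation leakage: 2 × 2 × 3 = 12
  Rotor reversed: 7 × 4 × 5 = 140
  Excessive stator: 5 × 9 × 5 = 225
  Clearance stripping: 6 × 2 × 5 = 60
  Liner deformation: 9 × 6 × 8 = 432
Modes with RPN > 90: Rotor reversed (140), Excessive stator (225), Liner deformation (432) → 3.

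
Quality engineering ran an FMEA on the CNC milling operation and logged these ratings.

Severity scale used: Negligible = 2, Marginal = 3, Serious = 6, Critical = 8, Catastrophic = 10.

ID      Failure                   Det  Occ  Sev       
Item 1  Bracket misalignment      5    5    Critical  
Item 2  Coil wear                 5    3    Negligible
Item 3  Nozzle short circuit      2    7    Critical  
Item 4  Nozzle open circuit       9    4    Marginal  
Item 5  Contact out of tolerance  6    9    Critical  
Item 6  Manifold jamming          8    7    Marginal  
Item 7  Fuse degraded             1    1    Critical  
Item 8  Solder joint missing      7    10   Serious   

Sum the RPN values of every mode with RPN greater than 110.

1332

RPN = Severity × Occurrence × Detection:
  Item 1: 8 × 5 × 5 = 200
  Item 2: 2 × 3 × 5 = 30
  Item 3: 8 × 7 × 2 = 112
  Item 4: 3 × 4 × 9 = 108
  Item 5: 8 × 9 × 6 = 432
  Item 6: 3 × 7 × 8 = 168
  Item 7: 8 × 1 × 1 = 8
  Item 8: 6 × 10 × 7 = 420
RPN > 110: Item 1 (200), Item 3 (112), Item 5 (432), Item 6 (168), Item 8 (420).
Sum: 200 + 112 + 432 + 168 + 420 = 1332.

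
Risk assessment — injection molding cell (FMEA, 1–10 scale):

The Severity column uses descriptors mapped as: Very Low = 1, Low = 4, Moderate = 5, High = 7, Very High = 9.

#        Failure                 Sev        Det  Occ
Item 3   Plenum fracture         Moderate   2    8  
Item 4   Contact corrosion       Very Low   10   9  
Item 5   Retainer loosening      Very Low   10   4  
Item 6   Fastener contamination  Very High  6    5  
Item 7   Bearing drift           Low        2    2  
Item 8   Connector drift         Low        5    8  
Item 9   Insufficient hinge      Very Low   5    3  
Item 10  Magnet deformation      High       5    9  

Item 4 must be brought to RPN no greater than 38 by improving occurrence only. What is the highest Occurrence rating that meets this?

3

Item 4: S=1, O=9, D=10 → current RPN = 90.
Fixed product = 10. Need 10 × O ≤ 38, so O ≤ 38/10 = 3.80.
Maximum integer Occurrence rating = 3 (gives RPN 30; O=4 would give 40 > 38).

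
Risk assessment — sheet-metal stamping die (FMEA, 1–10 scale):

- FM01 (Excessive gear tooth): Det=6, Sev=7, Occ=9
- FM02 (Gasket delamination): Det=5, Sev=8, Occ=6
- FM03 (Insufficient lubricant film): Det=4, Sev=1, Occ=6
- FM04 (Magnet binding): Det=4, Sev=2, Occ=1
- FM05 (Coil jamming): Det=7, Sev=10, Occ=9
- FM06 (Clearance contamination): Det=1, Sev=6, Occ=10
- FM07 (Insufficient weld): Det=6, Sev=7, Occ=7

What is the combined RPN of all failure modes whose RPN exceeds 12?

RPN = Severity × Occurrence × Detection:
  FM01: 7 × 9 × 6 = 378
  FM02: 8 × 6 × 5 = 240
  FM03: 1 × 6 × 4 = 24
  FM04: 2 × 1 × 4 = 8
  FM05: 10 × 9 × 7 = 630
  FM06: 6 × 10 × 1 = 60
  FM07: 7 × 7 × 6 = 294
RPN > 12: FM01 (378), FM02 (240), FM03 (24), FM05 (630), FM06 (60), FM07 (294).
Sum: 378 + 240 + 24 + 630 + 60 + 294 = 1626.

1626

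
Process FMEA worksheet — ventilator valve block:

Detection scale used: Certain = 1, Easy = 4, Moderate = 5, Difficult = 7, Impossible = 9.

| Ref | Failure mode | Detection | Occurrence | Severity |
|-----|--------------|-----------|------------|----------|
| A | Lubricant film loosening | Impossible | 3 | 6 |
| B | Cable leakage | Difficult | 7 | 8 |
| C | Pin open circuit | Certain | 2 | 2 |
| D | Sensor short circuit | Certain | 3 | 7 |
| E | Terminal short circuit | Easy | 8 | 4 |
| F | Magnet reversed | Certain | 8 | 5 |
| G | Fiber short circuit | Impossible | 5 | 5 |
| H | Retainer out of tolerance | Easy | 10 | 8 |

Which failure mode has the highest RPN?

B

RPN = Severity × Occurrence × Detection:
  A: 6 × 3 × 9 = 162
  B: 8 × 7 × 7 = 392
  C: 2 × 2 × 1 = 4
  D: 7 × 3 × 1 = 21
  E: 4 × 8 × 4 = 128
  F: 5 × 8 × 1 = 40
  G: 5 × 5 × 9 = 225
  H: 8 × 10 × 4 = 320
Highest RPN is 392 → B.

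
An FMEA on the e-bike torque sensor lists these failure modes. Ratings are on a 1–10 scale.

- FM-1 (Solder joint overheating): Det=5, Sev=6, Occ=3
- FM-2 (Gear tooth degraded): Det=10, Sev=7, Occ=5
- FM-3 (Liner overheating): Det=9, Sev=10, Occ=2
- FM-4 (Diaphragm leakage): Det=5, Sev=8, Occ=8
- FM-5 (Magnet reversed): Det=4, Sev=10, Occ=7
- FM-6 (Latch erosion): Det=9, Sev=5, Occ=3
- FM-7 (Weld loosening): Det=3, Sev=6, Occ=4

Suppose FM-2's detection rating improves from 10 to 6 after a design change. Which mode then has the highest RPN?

FM-4

RPN = Severity × Occurrence × Detection:
  FM-1: 6 × 3 × 5 = 90
  FM-2: 7 × 5 × 10 = 350
  FM-3: 10 × 2 × 9 = 180
  FM-4: 8 × 8 × 5 = 320
  FM-5: 10 × 7 × 4 = 280
  FM-6: 5 × 3 × 9 = 135
  FM-7: 6 × 4 × 3 = 72
After action: FM-2 → 7 × 5 × 6 = 210.
Revised RPNs: FM-4=320, FM-5=280, FM-2=210, FM-3=180, FM-6=135, FM-1=90, FM-7=72.
Highest is now FM-4 (320).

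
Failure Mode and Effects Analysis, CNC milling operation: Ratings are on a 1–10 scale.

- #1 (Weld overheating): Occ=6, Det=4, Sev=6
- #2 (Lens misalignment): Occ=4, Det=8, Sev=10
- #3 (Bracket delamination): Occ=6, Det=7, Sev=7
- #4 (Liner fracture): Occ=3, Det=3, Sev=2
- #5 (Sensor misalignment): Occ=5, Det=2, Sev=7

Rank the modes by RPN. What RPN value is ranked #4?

70

RPN = Severity × Occurrence × Detection:
  #1: 6 × 6 × 4 = 144
  #2: 10 × 4 × 8 = 320
  #3: 7 × 6 × 7 = 294
  #4: 2 × 3 × 3 = 18
  #5: 7 × 5 × 2 = 70
Sorted descending: 320, 294, 144, 70, 18.
The fourth-highest RPN is 70 (#5).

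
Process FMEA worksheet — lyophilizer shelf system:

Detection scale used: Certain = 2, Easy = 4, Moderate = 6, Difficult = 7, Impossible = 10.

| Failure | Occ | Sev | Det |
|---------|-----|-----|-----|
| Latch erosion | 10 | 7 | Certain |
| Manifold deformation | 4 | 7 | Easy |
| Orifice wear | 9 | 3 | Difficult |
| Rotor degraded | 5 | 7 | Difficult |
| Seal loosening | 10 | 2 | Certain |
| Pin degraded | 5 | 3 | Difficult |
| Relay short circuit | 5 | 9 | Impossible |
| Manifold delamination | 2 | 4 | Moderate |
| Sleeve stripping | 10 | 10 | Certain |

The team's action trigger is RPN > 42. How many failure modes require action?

RPN = Severity × Occurrence × Detection:
  Latch erosion: 7 × 10 × 2 = 140
  Manifold deformation: 7 × 4 × 4 = 112
  Orifice wear: 3 × 9 × 7 = 189
  Rotor degraded: 7 × 5 × 7 = 245
  Seal loosening: 2 × 10 × 2 = 40
  Pin degraded: 3 × 5 × 7 = 105
  Relay short circuit: 9 × 5 × 10 = 450
  Manifold delamination: 4 × 2 × 6 = 48
  Sleeve stripping: 10 × 10 × 2 = 200
Modes with RPN > 42: Latch erosion (140), Manifold deformation (112), Orifice wear (189), Rotor degraded (245), Pin degraded (105), Relay short circuit (450), Manifold delamination (48), Sleeve stripping (200) → 8.

8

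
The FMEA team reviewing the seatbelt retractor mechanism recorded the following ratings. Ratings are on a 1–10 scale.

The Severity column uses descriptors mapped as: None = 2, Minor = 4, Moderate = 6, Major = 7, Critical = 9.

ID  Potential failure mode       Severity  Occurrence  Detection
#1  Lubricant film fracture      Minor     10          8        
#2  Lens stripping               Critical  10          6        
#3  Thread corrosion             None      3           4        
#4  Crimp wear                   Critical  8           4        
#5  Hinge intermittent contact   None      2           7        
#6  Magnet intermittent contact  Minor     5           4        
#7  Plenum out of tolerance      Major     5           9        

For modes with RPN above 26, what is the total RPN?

1571

RPN = Severity × Occurrence × Detection:
  #1: 4 × 10 × 8 = 320
  #2: 9 × 10 × 6 = 540
  #3: 2 × 3 × 4 = 24
  #4: 9 × 8 × 4 = 288
  #5: 2 × 2 × 7 = 28
  #6: 4 × 5 × 4 = 80
  #7: 7 × 5 × 9 = 315
RPN > 26: #1 (320), #2 (540), #4 (288), #5 (28), #6 (80), #7 (315).
Sum: 320 + 540 + 288 + 28 + 80 + 315 = 1571.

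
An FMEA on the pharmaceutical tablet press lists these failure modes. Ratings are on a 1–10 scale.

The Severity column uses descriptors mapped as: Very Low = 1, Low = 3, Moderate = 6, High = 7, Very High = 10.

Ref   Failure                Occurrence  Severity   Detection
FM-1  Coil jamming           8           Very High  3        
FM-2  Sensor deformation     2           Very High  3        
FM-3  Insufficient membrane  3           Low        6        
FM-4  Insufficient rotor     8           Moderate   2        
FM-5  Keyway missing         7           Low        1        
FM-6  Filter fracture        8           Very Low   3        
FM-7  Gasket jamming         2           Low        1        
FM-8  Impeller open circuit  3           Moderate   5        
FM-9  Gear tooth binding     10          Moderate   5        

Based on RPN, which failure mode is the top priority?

RPN = Severity × Occurrence × Detection:
  FM-1: 10 × 8 × 3 = 240
  FM-2: 10 × 2 × 3 = 60
  FM-3: 3 × 3 × 6 = 54
  FM-4: 6 × 8 × 2 = 96
  FM-5: 3 × 7 × 1 = 21
  FM-6: 1 × 8 × 3 = 24
  FM-7: 3 × 2 × 1 = 6
  FM-8: 6 × 3 × 5 = 90
  FM-9: 6 × 10 × 5 = 300
Highest RPN is 300 → FM-9.

FM-9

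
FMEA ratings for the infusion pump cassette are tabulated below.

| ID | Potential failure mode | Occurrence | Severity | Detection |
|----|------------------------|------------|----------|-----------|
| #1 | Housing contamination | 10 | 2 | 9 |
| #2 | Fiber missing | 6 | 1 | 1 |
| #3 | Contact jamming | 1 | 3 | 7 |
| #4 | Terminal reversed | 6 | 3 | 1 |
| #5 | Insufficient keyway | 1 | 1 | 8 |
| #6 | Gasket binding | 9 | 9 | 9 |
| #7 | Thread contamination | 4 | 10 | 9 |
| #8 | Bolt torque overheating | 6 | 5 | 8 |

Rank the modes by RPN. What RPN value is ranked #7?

RPN = Severity × Occurrence × Detection:
  #1: 2 × 10 × 9 = 180
  #2: 1 × 6 × 1 = 6
  #3: 3 × 1 × 7 = 21
  #4: 3 × 6 × 1 = 18
  #5: 1 × 1 × 8 = 8
  #6: 9 × 9 × 9 = 729
  #7: 10 × 4 × 9 = 360
  #8: 5 × 6 × 8 = 240
Sorted descending: 729, 360, 240, 180, 21, 18, 8, 6.
The seventh-highest RPN is 8 (#5).

8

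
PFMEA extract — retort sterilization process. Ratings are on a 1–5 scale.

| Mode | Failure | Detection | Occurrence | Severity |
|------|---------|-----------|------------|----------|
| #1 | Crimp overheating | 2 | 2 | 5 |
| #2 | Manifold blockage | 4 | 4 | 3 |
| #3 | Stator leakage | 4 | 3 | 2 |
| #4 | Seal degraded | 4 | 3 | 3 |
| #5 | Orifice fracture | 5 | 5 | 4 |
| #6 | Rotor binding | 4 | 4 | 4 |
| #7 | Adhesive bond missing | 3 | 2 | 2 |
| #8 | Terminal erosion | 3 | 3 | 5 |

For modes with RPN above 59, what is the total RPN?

164

RPN = Severity × Occurrence × Detection:
  #1: 5 × 2 × 2 = 20
  #2: 3 × 4 × 4 = 48
  #3: 2 × 3 × 4 = 24
  #4: 3 × 3 × 4 = 36
  #5: 4 × 5 × 5 = 100
  #6: 4 × 4 × 4 = 64
  #7: 2 × 2 × 3 = 12
  #8: 5 × 3 × 3 = 45
RPN > 59: #5 (100), #6 (64).
Sum: 100 + 64 = 164.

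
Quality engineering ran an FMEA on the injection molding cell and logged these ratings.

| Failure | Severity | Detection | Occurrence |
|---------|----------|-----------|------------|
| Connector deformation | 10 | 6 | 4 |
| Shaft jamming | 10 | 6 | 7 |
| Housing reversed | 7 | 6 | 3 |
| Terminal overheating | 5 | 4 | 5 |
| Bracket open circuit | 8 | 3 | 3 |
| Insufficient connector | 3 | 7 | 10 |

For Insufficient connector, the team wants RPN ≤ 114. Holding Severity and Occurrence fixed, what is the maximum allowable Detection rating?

3

Insufficient connector: S=3, O=10, D=7 → current RPN = 210.
Fixed product = 30. Need 30 × D ≤ 114, so D ≤ 114/30 = 3.80.
Maximum integer Detection rating = 3 (gives RPN 90; D=4 would give 120 > 114).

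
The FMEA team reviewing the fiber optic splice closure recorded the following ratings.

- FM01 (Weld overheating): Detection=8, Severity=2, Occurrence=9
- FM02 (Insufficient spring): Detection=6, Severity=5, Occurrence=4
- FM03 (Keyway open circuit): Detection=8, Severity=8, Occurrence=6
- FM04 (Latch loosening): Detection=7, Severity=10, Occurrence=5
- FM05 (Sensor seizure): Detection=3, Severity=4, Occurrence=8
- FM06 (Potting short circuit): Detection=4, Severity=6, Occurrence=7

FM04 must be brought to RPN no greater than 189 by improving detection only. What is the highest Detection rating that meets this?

3

FM04: S=10, O=5, D=7 → current RPN = 350.
Fixed product = 50. Need 50 × D ≤ 189, so D ≤ 189/50 = 3.78.
Maximum integer Detection rating = 3 (gives RPN 150; D=4 would give 200 > 189).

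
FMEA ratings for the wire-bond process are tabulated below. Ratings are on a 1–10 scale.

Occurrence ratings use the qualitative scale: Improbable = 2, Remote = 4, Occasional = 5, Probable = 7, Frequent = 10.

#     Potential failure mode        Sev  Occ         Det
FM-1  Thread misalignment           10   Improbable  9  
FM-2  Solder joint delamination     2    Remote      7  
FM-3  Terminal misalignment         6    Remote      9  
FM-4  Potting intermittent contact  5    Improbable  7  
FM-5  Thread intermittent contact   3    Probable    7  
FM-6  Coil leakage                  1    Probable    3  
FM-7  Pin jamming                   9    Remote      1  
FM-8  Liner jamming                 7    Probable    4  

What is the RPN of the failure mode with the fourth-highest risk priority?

RPN = Severity × Occurrence × Detection:
  FM-1: 10 × 2 × 9 = 180
  FM-2: 2 × 4 × 7 = 56
  FM-3: 6 × 4 × 9 = 216
  FM-4: 5 × 2 × 7 = 70
  FM-5: 3 × 7 × 7 = 147
  FM-6: 1 × 7 × 3 = 21
  FM-7: 9 × 4 × 1 = 36
  FM-8: 7 × 7 × 4 = 196
Sorted descending: 216, 196, 180, 147, 70, 56, 36, 21.
The fourth-highest RPN is 147 (FM-5).

147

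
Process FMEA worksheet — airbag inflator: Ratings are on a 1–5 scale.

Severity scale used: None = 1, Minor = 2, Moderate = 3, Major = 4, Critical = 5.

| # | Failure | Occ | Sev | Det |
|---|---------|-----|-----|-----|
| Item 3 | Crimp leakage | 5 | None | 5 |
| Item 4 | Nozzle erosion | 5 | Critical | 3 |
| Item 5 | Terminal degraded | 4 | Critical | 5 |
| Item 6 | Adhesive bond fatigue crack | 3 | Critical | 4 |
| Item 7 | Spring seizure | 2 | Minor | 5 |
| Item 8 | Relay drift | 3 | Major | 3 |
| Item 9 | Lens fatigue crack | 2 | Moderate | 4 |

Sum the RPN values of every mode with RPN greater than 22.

RPN = Severity × Occurrence × Detection:
  Item 3: 1 × 5 × 5 = 25
  Item 4: 5 × 5 × 3 = 75
  Item 5: 5 × 4 × 5 = 100
  Item 6: 5 × 3 × 4 = 60
  Item 7: 2 × 2 × 5 = 20
  Item 8: 4 × 3 × 3 = 36
  Item 9: 3 × 2 × 4 = 24
RPN > 22: Item 3 (25), Item 4 (75), Item 5 (100), Item 6 (60), Item 8 (36), Item 9 (24).
Sum: 25 + 75 + 100 + 60 + 36 + 24 = 320.

320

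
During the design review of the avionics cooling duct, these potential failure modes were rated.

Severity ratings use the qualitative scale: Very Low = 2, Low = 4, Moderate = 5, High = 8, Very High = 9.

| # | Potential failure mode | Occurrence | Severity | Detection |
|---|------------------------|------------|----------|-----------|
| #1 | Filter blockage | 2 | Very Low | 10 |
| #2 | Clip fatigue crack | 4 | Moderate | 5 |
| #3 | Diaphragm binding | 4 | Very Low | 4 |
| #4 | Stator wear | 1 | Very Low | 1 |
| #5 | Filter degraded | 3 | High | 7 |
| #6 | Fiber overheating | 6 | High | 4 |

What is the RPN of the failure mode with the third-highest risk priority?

100

RPN = Severity × Occurrence × Detection:
  #1: 2 × 2 × 10 = 40
  #2: 5 × 4 × 5 = 100
  #3: 2 × 4 × 4 = 32
  #4: 2 × 1 × 1 = 2
  #5: 8 × 3 × 7 = 168
  #6: 8 × 6 × 4 = 192
Sorted descending: 192, 168, 100, 40, 32, 2.
The third-highest RPN is 100 (#2).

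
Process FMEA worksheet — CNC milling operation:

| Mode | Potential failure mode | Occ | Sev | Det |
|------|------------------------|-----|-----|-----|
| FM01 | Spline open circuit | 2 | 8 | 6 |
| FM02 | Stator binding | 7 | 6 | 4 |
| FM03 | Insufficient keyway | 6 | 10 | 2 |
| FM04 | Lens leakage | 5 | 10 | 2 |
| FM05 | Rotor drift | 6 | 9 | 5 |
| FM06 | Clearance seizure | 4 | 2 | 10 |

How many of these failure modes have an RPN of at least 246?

1

RPN = Severity × Occurrence × Detection:
  FM01: 8 × 2 × 6 = 96
  FM02: 6 × 7 × 4 = 168
  FM03: 10 × 6 × 2 = 120
  FM04: 10 × 5 × 2 = 100
  FM05: 9 × 6 × 5 = 270
  FM06: 2 × 4 × 10 = 80
Modes with RPN ≥ 246: FM05 (270) → 1.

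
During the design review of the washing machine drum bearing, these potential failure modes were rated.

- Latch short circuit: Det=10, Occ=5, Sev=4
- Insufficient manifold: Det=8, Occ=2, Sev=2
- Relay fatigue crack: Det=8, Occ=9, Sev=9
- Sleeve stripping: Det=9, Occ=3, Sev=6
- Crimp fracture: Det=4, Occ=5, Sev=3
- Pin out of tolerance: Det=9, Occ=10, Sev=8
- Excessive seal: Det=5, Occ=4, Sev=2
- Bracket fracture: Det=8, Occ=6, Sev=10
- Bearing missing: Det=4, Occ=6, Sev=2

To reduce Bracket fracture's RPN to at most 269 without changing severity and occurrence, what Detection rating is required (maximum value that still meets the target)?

4

Bracket fracture: S=10, O=6, D=8 → current RPN = 480.
Fixed product = 60. Need 60 × D ≤ 269, so D ≤ 269/60 = 4.48.
Maximum integer Detection rating = 4 (gives RPN 240; D=5 would give 300 > 269).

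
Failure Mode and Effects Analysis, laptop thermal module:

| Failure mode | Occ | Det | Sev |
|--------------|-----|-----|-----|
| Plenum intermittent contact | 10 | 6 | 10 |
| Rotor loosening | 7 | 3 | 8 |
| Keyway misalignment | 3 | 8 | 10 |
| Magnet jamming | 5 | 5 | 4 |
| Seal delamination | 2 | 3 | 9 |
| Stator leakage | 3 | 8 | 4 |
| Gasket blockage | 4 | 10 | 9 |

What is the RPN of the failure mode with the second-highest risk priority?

RPN = Severity × Occurrence × Detection:
  Plenum intermittent contact: 10 × 10 × 6 = 600
  Rotor loosening: 8 × 7 × 3 = 168
  Keyway misalignment: 10 × 3 × 8 = 240
  Magnet jamming: 4 × 5 × 5 = 100
  Seal delamination: 9 × 2 × 3 = 54
  Stator leakage: 4 × 3 × 8 = 96
  Gasket blockage: 9 × 4 × 10 = 360
Sorted descending: 600, 360, 240, 168, 100, 96, 54.
The second-highest RPN is 360 (Gasket blockage).

360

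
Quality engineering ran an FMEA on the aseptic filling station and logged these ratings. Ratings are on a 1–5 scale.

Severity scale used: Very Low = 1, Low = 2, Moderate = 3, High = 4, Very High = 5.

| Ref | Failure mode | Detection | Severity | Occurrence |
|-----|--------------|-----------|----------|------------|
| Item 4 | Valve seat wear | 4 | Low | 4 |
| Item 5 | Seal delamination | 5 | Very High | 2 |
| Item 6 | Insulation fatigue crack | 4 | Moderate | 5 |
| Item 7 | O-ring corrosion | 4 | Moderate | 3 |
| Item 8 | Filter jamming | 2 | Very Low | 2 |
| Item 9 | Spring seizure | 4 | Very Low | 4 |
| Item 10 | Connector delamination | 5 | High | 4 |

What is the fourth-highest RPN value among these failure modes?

36

RPN = Severity × Occurrence × Detection:
  Item 4: 2 × 4 × 4 = 32
  Item 5: 5 × 2 × 5 = 50
  Item 6: 3 × 5 × 4 = 60
  Item 7: 3 × 3 × 4 = 36
  Item 8: 1 × 2 × 2 = 4
  Item 9: 1 × 4 × 4 = 16
  Item 10: 4 × 4 × 5 = 80
Sorted descending: 80, 60, 50, 36, 32, 16, 4.
The fourth-highest RPN is 36 (Item 7).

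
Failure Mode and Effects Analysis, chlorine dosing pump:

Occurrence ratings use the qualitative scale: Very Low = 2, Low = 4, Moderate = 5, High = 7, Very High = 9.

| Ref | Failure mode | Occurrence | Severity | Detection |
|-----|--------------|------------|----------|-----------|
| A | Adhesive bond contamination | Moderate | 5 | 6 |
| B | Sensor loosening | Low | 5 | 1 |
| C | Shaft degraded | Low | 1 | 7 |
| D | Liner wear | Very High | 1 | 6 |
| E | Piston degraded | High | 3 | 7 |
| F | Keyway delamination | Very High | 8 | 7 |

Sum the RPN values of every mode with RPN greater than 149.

RPN = Severity × Occurrence × Detection:
  A: 5 × 5 × 6 = 150
  B: 5 × 4 × 1 = 20
  C: 1 × 4 × 7 = 28
  D: 1 × 9 × 6 = 54
  E: 3 × 7 × 7 = 147
  F: 8 × 9 × 7 = 504
RPN > 149: A (150), F (504).
Sum: 150 + 504 = 654.

654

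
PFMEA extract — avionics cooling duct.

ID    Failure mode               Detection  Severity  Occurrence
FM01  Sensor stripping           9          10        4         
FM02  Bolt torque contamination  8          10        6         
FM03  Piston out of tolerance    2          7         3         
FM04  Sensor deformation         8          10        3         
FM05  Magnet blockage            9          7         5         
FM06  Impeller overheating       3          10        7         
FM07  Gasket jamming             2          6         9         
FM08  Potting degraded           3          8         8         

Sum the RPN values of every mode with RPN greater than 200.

RPN = Severity × Occurrence × Detection:
  FM01: 10 × 4 × 9 = 360
  FM02: 10 × 6 × 8 = 480
  FM03: 7 × 3 × 2 = 42
  FM04: 10 × 3 × 8 = 240
  FM05: 7 × 5 × 9 = 315
  FM06: 10 × 7 × 3 = 210
  FM07: 6 × 9 × 2 = 108
  FM08: 8 × 8 × 3 = 192
RPN > 200: FM01 (360), FM02 (480), FM04 (240), FM05 (315), FM06 (210).
Sum: 360 + 480 + 240 + 315 + 210 = 1605.

1605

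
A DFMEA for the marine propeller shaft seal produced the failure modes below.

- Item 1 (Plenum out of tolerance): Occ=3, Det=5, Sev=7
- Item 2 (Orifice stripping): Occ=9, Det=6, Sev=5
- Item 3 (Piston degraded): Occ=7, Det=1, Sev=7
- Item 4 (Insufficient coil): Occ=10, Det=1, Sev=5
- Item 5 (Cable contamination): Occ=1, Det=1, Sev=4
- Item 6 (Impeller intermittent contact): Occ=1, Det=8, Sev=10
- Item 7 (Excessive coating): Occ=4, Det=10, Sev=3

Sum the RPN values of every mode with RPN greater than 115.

RPN = Severity × Occurrence × Detection:
  Item 1: 7 × 3 × 5 = 105
  Item 2: 5 × 9 × 6 = 270
  Item 3: 7 × 7 × 1 = 49
  Item 4: 5 × 10 × 1 = 50
  Item 5: 4 × 1 × 1 = 4
  Item 6: 10 × 1 × 8 = 80
  Item 7: 3 × 4 × 10 = 120
RPN > 115: Item 2 (270), Item 7 (120).
Sum: 270 + 120 = 390.

390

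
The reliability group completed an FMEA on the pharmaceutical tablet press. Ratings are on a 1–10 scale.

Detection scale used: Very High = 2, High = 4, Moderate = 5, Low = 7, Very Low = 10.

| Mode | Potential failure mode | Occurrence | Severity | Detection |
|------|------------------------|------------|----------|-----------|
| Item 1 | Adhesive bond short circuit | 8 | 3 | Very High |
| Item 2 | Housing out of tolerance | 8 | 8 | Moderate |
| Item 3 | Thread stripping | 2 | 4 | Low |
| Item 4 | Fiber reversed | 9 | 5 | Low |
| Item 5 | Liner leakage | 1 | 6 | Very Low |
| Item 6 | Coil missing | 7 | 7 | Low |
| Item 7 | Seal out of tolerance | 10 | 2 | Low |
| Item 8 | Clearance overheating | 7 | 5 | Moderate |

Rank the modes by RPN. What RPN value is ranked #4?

175

RPN = Severity × Occurrence × Detection:
  Item 1: 3 × 8 × 2 = 48
  Item 2: 8 × 8 × 5 = 320
  Item 3: 4 × 2 × 7 = 56
  Item 4: 5 × 9 × 7 = 315
  Item 5: 6 × 1 × 10 = 60
  Item 6: 7 × 7 × 7 = 343
  Item 7: 2 × 10 × 7 = 140
  Item 8: 5 × 7 × 5 = 175
Sorted descending: 343, 320, 315, 175, 140, 60, 56, 48.
The fourth-highest RPN is 175 (Item 8).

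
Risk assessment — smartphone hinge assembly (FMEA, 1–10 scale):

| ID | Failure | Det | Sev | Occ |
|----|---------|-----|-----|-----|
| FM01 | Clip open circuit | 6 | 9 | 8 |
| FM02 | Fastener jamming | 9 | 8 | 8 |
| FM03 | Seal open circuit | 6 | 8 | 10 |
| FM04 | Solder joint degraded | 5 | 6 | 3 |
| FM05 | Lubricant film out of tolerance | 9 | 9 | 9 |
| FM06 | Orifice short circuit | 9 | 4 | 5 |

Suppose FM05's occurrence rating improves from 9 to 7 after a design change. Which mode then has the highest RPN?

FM02

RPN = Severity × Occurrence × Detection:
  FM01: 9 × 8 × 6 = 432
  FM02: 8 × 8 × 9 = 576
  FM03: 8 × 10 × 6 = 480
  FM04: 6 × 3 × 5 = 90
  FM05: 9 × 9 × 9 = 729
  FM06: 4 × 5 × 9 = 180
After action: FM05 → 9 × 7 × 9 = 567.
Revised RPNs: FM02=576, FM05=567, FM03=480, FM01=432, FM06=180, FM04=90.
Highest is now FM02 (576).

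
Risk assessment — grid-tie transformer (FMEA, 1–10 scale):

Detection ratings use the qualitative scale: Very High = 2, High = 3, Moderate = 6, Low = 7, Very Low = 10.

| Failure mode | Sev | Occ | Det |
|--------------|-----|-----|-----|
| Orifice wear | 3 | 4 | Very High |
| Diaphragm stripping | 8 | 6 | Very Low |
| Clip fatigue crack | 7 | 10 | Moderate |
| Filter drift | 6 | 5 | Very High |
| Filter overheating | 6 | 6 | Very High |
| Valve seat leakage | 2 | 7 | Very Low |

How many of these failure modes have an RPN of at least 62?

RPN = Severity × Occurrence × Detection:
  Orifice wear: 3 × 4 × 2 = 24
  Diaphragm stripping: 8 × 6 × 10 = 480
  Clip fatigue crack: 7 × 10 × 6 = 420
  Filter drift: 6 × 5 × 2 = 60
  Filter overheating: 6 × 6 × 2 = 72
  Valve seat leakage: 2 × 7 × 10 = 140
Modes with RPN ≥ 62: Diaphragm stripping (480), Clip fatigue crack (420), Filter overheating (72), Valve seat leakage (140) → 4.

4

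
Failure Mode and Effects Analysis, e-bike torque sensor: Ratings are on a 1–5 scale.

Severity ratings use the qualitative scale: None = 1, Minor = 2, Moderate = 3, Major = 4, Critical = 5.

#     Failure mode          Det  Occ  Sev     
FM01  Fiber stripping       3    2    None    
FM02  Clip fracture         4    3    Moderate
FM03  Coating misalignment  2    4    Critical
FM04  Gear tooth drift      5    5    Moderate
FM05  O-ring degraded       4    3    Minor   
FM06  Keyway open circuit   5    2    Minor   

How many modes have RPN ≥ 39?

RPN = Severity × Occurrence × Detection:
  FM01: 1 × 2 × 3 = 6
  FM02: 3 × 3 × 4 = 36
  FM03: 5 × 4 × 2 = 40
  FM04: 3 × 5 × 5 = 75
  FM05: 2 × 3 × 4 = 24
  FM06: 2 × 2 × 5 = 20
Modes with RPN ≥ 39: FM03 (40), FM04 (75) → 2.

2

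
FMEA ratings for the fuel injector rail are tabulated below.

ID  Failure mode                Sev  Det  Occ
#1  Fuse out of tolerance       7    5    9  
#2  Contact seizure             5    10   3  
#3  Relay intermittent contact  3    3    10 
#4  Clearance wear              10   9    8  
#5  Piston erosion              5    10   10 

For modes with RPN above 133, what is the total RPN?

1685

RPN = Severity × Occurrence × Detection:
  #1: 7 × 9 × 5 = 315
  #2: 5 × 3 × 10 = 150
  #3: 3 × 10 × 3 = 90
  #4: 10 × 8 × 9 = 720
  #5: 5 × 10 × 10 = 500
RPN > 133: #1 (315), #2 (150), #4 (720), #5 (500).
Sum: 315 + 150 + 720 + 500 = 1685.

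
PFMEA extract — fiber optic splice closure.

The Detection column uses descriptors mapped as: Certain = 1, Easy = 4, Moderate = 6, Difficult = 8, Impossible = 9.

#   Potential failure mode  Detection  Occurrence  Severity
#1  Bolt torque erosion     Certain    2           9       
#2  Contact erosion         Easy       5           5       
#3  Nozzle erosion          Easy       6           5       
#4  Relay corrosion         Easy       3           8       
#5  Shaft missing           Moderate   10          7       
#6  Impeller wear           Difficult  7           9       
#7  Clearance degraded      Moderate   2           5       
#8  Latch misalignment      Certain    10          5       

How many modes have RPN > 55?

RPN = Severity × Occurrence × Detection:
  #1: 9 × 2 × 1 = 18
  #2: 5 × 5 × 4 = 100
  #3: 5 × 6 × 4 = 120
  #4: 8 × 3 × 4 = 96
  #5: 7 × 10 × 6 = 420
  #6: 9 × 7 × 8 = 504
  #7: 5 × 2 × 6 = 60
  #8: 5 × 10 × 1 = 50
Modes with RPN > 55: #2 (100), #3 (120), #4 (96), #5 (420), #6 (504), #7 (60) → 6.

6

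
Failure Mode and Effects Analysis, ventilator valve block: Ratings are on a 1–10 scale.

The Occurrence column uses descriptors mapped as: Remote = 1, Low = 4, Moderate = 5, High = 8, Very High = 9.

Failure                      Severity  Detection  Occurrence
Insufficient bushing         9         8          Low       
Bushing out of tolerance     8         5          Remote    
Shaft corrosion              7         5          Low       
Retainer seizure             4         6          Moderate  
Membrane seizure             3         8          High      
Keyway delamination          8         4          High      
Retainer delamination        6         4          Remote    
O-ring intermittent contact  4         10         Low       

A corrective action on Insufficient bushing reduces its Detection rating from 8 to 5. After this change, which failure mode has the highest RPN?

Keyway delamination

RPN = Severity × Occurrence × Detection:
  Insufficient bushing: 9 × 4 × 8 = 288
  Bushing out of tolerance: 8 × 1 × 5 = 40
  Shaft corrosion: 7 × 4 × 5 = 140
  Retainer seizure: 4 × 5 × 6 = 120
  Membrane seizure: 3 × 8 × 8 = 192
  Keyway delamination: 8 × 8 × 4 = 256
  Retainer delamination: 6 × 1 × 4 = 24
  O-ring intermittent contact: 4 × 4 × 10 = 160
After action: Insufficient bushing → 9 × 4 × 5 = 180.
Revised RPNs: Keyway delamination=256, Membrane seizure=192, Insufficient bushing=180, O-ring intermittent contact=160, Shaft corrosion=140, Retainer seizure=120, Bushing out of tolerance=40, Retainer delamination=24.
Highest is now Keyway delamination (256).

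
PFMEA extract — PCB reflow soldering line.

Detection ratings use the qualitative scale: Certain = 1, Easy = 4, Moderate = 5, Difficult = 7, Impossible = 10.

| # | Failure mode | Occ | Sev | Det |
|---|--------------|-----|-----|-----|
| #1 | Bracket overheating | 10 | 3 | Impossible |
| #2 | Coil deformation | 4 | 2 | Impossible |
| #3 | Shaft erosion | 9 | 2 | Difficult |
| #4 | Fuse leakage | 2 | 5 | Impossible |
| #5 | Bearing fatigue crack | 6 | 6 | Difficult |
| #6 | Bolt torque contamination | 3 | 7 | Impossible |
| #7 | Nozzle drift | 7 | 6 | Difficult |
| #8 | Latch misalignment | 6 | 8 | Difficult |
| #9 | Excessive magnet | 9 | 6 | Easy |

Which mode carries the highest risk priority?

#8

RPN = Severity × Occurrence × Detection:
  #1: 3 × 10 × 10 = 300
  #2: 2 × 4 × 10 = 80
  #3: 2 × 9 × 7 = 126
  #4: 5 × 2 × 10 = 100
  #5: 6 × 6 × 7 = 252
  #6: 7 × 3 × 10 = 210
  #7: 6 × 7 × 7 = 294
  #8: 8 × 6 × 7 = 336
  #9: 6 × 9 × 4 = 216
Highest RPN is 336 → #8.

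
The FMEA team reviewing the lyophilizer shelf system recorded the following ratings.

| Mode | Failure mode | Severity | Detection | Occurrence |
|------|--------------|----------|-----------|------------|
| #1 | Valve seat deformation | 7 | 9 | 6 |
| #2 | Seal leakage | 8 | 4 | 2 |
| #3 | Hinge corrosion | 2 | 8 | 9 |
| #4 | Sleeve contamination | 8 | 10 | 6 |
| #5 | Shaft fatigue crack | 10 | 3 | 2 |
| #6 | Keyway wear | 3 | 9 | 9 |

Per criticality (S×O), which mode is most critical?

#4

Criticality = Severity × Occurrence:
  #1: 7 × 6 = 42
  #2: 8 × 2 = 16
  #3: 2 × 9 = 18
  #4: 8 × 6 = 48
  #5: 10 × 2 = 20
  #6: 3 × 9 = 27
Highest criticality is 48 → #4.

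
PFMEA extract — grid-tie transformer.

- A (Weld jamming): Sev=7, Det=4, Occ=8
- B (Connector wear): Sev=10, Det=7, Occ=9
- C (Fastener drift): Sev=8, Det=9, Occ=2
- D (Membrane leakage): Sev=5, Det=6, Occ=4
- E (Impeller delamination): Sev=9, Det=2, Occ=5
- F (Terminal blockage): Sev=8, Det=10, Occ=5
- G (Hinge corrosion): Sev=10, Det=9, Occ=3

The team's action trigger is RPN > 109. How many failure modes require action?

RPN = Severity × Occurrence × Detection:
  A: 7 × 8 × 4 = 224
  B: 10 × 9 × 7 = 630
  C: 8 × 2 × 9 = 144
  D: 5 × 4 × 6 = 120
  E: 9 × 5 × 2 = 90
  F: 8 × 5 × 10 = 400
  G: 10 × 3 × 9 = 270
Modes with RPN > 109: A (224), B (630), C (144), D (120), F (400), G (270) → 6.

6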